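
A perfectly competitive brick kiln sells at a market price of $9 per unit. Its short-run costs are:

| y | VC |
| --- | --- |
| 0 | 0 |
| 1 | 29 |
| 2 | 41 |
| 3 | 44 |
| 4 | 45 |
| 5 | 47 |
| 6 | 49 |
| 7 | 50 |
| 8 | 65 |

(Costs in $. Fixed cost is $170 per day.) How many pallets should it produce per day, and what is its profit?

y = 7; profit = -$157

Tabulate TR − TC: y=0: -170; y=1: -190; y=2: -193; y=3: -187; y=4: -179; y=5: -172; y=6: -165; y=7: -157; y=8: -163.
Profit is maximized at y = 7. AVC there is 50/7 = $7.14 ≤ P, so producing beats shutting down (which would give -$170).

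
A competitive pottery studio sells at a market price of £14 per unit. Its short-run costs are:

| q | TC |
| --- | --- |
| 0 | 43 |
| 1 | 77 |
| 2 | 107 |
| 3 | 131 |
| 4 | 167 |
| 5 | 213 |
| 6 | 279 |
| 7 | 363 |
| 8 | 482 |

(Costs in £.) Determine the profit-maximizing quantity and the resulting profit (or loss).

Compute π = P·q − TC at each output: q=0: -43; q=1: -63; q=2: -79; q=3: -89; q=4: -111; q=5: -143; q=6: -195; q=7: -265; q=8: -370.
Profit is highest at q = 0. Equivalently, the lowest AVC in the table is 88/3 ≈ £29.33 at q = 3, and P = £14 falls below it — price never covers variable cost, so the firm shuts down and loses only its fixed cost.

q = 0 (shut down); profit = -£43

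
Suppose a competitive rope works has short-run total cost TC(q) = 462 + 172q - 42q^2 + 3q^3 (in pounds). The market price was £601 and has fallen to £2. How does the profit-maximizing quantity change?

Output falls from 13 to 0 (the firm shuts down)

MC = 172 - 84q + 9q^2; the shutdown threshold is min AVC = £25 (at q = 7).
With P = £601 above the shutdown price, P = MC gives q = 13.
At P = £2 < min AVC = £25, price no longer covers variable cost at any output, so the firm shuts down: q = 0.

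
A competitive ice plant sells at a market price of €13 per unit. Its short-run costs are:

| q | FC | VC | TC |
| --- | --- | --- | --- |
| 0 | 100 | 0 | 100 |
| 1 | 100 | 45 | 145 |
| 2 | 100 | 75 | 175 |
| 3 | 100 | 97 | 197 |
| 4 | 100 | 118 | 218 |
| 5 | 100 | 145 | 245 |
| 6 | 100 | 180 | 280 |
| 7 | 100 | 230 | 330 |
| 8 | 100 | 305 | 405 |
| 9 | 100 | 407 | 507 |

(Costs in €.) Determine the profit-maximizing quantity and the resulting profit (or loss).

Profit at each row (π = 13q − TC): q=0: -100; q=1: -132; q=2: -149; q=3: -158; q=4: -166; q=5: -180; q=6: -202; q=7: -239; q=8: -301; q=9: -390.
Profit is highest at q = 0. Equivalently, the lowest AVC in the table is 145/5 ≈ €29 at q = 5, and P = €13 falls below it — price never covers variable cost, so the firm shuts down and loses only its fixed cost.

q = 0 (shut down); profit = -€100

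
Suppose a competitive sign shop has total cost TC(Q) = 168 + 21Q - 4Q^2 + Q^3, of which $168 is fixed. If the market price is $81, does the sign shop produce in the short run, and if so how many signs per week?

From TC, MC = TC'(Q) = 21 - 8Q + 3Q^2 and AVC = VC/Q = 21 - 4Q + Q^2.
The AVC parabola has its vertex at Q = 4/2 = 2, where AVC = 21 - 4·2 + 2^2 = $17.
Since P = $81 ≥ min AVC = $17, price covers variable cost and the firm should produce.
Set P = MC: 81 = 21 - 8Q + 3Q^2 → -60 - 8Q + 3Q^2 = 0. The roots are Q = -10/3 and Q = 6; the profit-maximizing output is on the rising part of MC, so Q* = 6.
Check: AVC at Q = 6 is $33 ≤ P, so revenue covers variable cost.
Profit = P·Q − TC = 81·6 − 366 = $120.

Produce at Q = 6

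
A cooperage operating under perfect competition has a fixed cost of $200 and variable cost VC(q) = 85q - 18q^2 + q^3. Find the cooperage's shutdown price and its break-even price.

AVC = 85 - 18q + q^2; minimized at q = 9, giving min AVC = $4. That is the shutdown price.
ATC = 200/q + 85 - 18q + q^2. Setting dATC/dq = −200/q^2 − 18 + 2q = 0 gives q = 10 (since 2·10^3 − 18·10^2 = 200).
min ATC = 200/10 + 85 − 18·10 + 10^2 = $25. That is the break-even price.
For $4 ≤ P < $25 the firm produces at a loss; below $4 it shuts down.

Shutdown price = $4; break-even price = $25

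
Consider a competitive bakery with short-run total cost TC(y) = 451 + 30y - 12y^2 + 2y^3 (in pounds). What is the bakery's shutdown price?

£12 per unit

The firm shuts down when price falls below the minimum of average variable cost. AVC = VC/y = 30 - 12y + 2y^2.
dAVC/dy = -12 + 4y = 0 gives y = 3. min AVC = 30 - 12·3 + 2·3^2 = 12.
For P < £12 the firm produces nothing.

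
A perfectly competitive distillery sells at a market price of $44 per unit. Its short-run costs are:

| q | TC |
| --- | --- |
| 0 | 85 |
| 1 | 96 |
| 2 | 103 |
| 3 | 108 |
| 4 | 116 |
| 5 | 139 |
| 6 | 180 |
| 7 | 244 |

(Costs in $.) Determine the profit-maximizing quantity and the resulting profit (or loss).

Compute π = P·q − TC at each output: q=0: -85; q=1: -52; q=2: -15; q=3: 24; q=4: 60; q=5: 81; q=6: 84; q=7: 64.
Profit is maximized at q = 6. AVC there is 95/6 = $15.83 ≤ P, so producing beats shutting down (which would give -$85).

q = 6; profit = $84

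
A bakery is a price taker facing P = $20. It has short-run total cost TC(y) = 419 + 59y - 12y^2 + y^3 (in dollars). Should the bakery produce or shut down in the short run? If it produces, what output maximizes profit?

Shut down

From TC, MC = TC'(y) = 59 - 24y + 3y^2 and AVC = VC/y = 59 - 12y + y^2.
The AVC parabola has its vertex at y = 12/2 = 6, where AVC = 59 - 12·6 + 6^2 = $23.
With P < min AVC ($20 < $23), every unit sold adds to the loss.
Shutting down limits the loss to fixed cost, $419.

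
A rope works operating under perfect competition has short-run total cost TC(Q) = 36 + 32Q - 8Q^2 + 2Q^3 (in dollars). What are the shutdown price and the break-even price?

Shutdown price = $24; break-even price = $38

Shutdown price = min AVC. AVC = 32 - 8Q + 2Q^2, with vertex at Q = 2 and minimum $24.
ATC = 36/Q + 32 - 8Q + 2Q^2. Setting dATC/dQ = −36/Q^2 − 8 + 4Q = 0 gives Q = 3 (since 4·3^3 − 8·3^2 = 36).
min ATC = 36/3 + 32 − 8·3 + 2·3^2 = $38. That is the break-even price.
For $24 ≤ P < $38 the firm produces at a loss; below $24 it shuts down.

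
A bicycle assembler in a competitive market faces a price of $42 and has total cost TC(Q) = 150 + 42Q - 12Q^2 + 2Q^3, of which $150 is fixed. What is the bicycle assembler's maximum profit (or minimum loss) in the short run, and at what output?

AVC = 42 - 12Q + 2Q^2 has its minimum $24 at Q = 3; price $42 clears that bar, so the firm operates.
With MC = 42 - 24Q + 6Q^2, P = MC on the upward-sloping part at Q* = 4.
TR = 42·4 = 168. TC = 150 + 104 = 254. Profit = 168 − 254 = -$86.
That loss of $86 beats the $150 the firm would lose by shutting down; producing recovers $64 of fixed cost.

Profit = -$86 at Q = 4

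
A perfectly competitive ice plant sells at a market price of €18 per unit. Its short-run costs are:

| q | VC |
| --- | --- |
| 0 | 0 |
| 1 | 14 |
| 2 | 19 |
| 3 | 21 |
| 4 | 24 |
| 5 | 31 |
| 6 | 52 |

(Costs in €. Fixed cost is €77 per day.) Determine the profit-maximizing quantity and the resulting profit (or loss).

Tabulate TR − TC: q=0: -77; q=1: -73; q=2: -60; q=3: -44; q=4: -29; q=5: -18; q=6: -21.
Profit is maximized at q = 5. AVC there is 31/5 = €6.20 ≤ P, so producing beats shutting down (which would give -€77).

q = 5; profit = -€18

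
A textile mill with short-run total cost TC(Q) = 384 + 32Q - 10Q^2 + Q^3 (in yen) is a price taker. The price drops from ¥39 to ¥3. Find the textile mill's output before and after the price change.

Output falls from 7 to 0 (the firm shuts down)

AVC = 32 - 10Q + Q^2, minimized at Q = 5 where min AVC = ¥7. MC = 32 - 20Q + 3Q^2.
With P = ¥39 above the shutdown price, P = MC gives Q = 7.
At P = ¥3 < min AVC = ¥7, price no longer covers variable cost at any output, so the firm shuts down: Q = 0.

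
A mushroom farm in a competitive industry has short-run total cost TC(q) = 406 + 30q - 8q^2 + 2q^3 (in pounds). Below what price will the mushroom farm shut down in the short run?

The firm shuts down when price falls below the minimum of average variable cost. AVC = VC/q = 30 - 8q + 2q^2.
dAVC/dq = -8 + 4q = 0 gives q = 2. min AVC = 30 - 8·2 + 2·2^2 = 22.
The firm shuts down for any P below £22.

£22 per unit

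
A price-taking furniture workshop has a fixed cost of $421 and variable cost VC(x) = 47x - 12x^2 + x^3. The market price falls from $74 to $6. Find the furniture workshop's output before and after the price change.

Output falls from 9 to 0 (the firm shuts down)

AVC = 47 - 12x + x^2, minimized at x = 6 where min AVC = $11. MC = 47 - 24x + 3x^2.
At P = $74 ≥ min AVC, set P = MC on the rising branch: x = 9.
At P = $6 < min AVC = $11, price no longer covers variable cost at any output, so the firm shuts down: x = 0.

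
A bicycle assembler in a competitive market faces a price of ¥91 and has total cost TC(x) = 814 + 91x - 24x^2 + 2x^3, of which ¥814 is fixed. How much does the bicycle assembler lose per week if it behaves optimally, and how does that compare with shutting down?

AVC = 91 - 24x + 2x^2; min AVC = ¥19 at x = 6. Since P = ¥91 ≥ min AVC, the firm produces.
With MC = 91 - 48x + 6x^2, P = MC on the upward-sloping part at x* = 8.
TR = 91·8 = 728. TC = 814 + 216 = 1030. Profit = 728 − 1030 = -¥302.
By producing, the firm covers all variable cost plus ¥512 of fixed cost; shutting down would lose the full ¥814.

Profit = -¥302 at x = 8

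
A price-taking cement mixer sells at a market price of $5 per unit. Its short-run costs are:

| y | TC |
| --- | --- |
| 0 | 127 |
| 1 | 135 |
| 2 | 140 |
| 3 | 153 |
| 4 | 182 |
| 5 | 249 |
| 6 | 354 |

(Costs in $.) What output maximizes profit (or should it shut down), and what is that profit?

y = 0 (shut down); profit = -$127

Profit at each row (π = 5y − TC): y=0: -127; y=1: -130; y=2: -130; y=3: -138; y=4: -162; y=5: -224; y=6: -324.
Profit is highest at y = 0. Equivalently, the lowest AVC in the table is 13/2 ≈ $6.50 at y = 2, and P = $5 falls below it — price never covers variable cost, so the firm shuts down and loses only its fixed cost.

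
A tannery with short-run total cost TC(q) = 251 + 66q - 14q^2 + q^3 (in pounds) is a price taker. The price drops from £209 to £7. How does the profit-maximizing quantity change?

Output falls from 13 to 0 (the firm shuts down)

MC = 66 - 28q + 3q^2; the shutdown threshold is min AVC = £17 (at q = 7).
With P = £209 above the shutdown price, P = MC gives q = 13.
At P = £7 < min AVC = £17, price no longer covers variable cost at any output, so the firm shuts down: q = 0.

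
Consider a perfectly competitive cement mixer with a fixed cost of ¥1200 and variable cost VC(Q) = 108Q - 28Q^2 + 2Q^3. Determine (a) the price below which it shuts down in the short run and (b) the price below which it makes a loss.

Shutdown price = ¥10; break-even price = ¥148

AVC = 108 - 28Q + 2Q^2; minimized at Q = 7, giving min AVC = ¥10. That is the shutdown price.
ATC = 1200/Q + 108 - 28Q + 2Q^2. Setting dATC/dQ = −1200/Q^2 − 28 + 4Q = 0 gives Q = 10 (since 4·10^3 − 28·10^2 = 1200).
min ATC = 1200/10 + 108 − 28·10 + 2·10^2 = ¥148. That is the break-even price.
Between these two prices the firm operates at a loss; above ¥148 it earns a profit.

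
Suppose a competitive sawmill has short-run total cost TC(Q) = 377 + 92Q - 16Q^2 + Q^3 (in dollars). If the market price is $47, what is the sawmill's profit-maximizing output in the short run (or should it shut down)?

Produce at Q = 9

Strip out fixed cost: VC = 92Q - 16Q^2 + Q^3. Then AVC = 92 - 16Q + Q^2 and MC = 92 - 32Q + 3Q^2.
AVC is minimized where dAVC/dQ = -16 + 2Q = 0, at Q = 8; min AVC = 92 - 16·8 + 8^2 = $28.
Because $47 ≥ $28, revenue can cover variable cost; the firm operates.
Solving P = MC: 45 - 32Q + 3Q^2 = 0 ⇒ Q = 5/3 or 9. On the upward-sloping branch, Q* = 9.
Check: AVC at Q = 9 is $29 ≤ P, so revenue covers variable cost.
Profit = P·Q − TC = 47·9 − 638 = -$215, a loss, but smaller than the $377 fixed cost the firm would lose by shutting down.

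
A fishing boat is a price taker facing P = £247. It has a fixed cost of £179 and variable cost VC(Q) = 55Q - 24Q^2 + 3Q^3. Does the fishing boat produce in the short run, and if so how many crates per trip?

Variable cost is VC = 55Q - 24Q^2 + 3Q^3, so AVC = VC/Q = 55 - 24Q + 3Q^2 and MC = dTC/dQ = 55 - 48Q + 9Q^2.
AVC is minimized where dAVC/dQ = -24 + 6Q = 0, at Q = 4; min AVC = 55 - 24·4 + 3·4^2 = £7.
Because £247 ≥ £7, revenue can cover variable cost; the firm operates.
Set P = MC: 247 = 55 - 48Q + 9Q^2 → -192 - 48Q + 9Q^2 = 0. The roots are Q = -8/3 and Q = 8; the profit-maximizing output is on the rising part of MC, so Q* = 8.
Check: AVC at Q = 8 is £55 ≤ P, so revenue covers variable cost.
Profit = P·Q − TC = 247·8 − 619 = £1357.

Produce at Q = 8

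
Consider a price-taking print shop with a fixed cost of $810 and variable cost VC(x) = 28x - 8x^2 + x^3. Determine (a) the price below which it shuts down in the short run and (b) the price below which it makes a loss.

Shutdown price = $12; break-even price = $127

AVC = 28 - 8x + x^2; minimized at x = 4, giving min AVC = $12. That is the shutdown price.
ATC = 810/x + 28 - 8x + x^2. Setting dATC/dx = −810/x^2 − 8 + 2x = 0 gives x = 9 (since 2·9^3 − 8·9^2 = 810).
min ATC = 810/9 + 28 − 8·9 + 9^2 = $127. That is the break-even price.
For $12 ≤ P < $127 the firm produces at a loss; below $12 it shuts down.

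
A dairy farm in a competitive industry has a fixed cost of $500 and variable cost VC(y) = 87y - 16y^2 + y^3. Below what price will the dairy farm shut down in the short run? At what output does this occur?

The firm shuts down when price falls below the minimum of average variable cost. AVC = VC/y = 87 - 16y + y^2.
dAVC/dy = -16 + 2y = 0 gives y = 8. min AVC = 87 - 16·8 + 8^2 = 23.
So the shutdown price is $23.

$23 per unit, at y = 8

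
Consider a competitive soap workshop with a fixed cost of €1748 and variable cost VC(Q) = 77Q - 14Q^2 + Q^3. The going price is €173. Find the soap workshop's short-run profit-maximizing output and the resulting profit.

Profit = -€308 at Q = 12

AVC = 77 - 14Q + Q^2 has its minimum €28 at Q = 7; price €173 clears that bar, so the firm operates.
With MC = 77 - 28Q + 3Q^2, P = MC on the upward-sloping part at Q* = 12.
TR = 173·12 = 2076. TC = 1748 + 636 = 2384. Profit = 2076 − 2384 = -€308.
Shutting down would mean losing the fixed cost of €1748, so operating at a loss of €308 is better by €1440.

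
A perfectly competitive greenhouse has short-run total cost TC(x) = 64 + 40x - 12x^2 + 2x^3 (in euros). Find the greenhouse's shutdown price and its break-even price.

Shutdown price = €22; break-even price = €40

Shutdown price = min AVC. AVC = 40 - 12x + 2x^2, with vertex at x = 3 and minimum €22.
ATC = 64/x + 40 - 12x + 2x^2. Setting dATC/dx = −64/x^2 − 12 + 4x = 0 gives x = 4 (since 4·4^3 − 12·4^2 = 64).
min ATC = 64/4 + 40 − 12·4 + 2·4^2 = €40. That is the break-even price.
Between these two prices the firm operates at a loss; above €40 it earns a profit.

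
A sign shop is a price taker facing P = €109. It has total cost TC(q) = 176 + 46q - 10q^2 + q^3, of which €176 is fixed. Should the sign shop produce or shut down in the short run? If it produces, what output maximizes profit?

Produce at q = 9

Strip out fixed cost: VC = 46q - 10q^2 + q^3. Then AVC = 46 - 10q + q^2 and MC = 46 - 20q + 3q^2.
The AVC parabola has its vertex at q = 10/2 = 5, where AVC = 46 - 10·5 + 5^2 = €21.
P = €109 exceeds min AVC = €21, so the firm stays open.
Solving P = MC: -63 - 20q + 3q^2 = 0 ⇒ q = -7/3 or 9. On the upward-sloping branch, q* = 9.
Check: AVC at q = 9 is €37 ≤ P, so revenue covers variable cost.
Profit = P·q − TC = 109·9 − 509 = €472.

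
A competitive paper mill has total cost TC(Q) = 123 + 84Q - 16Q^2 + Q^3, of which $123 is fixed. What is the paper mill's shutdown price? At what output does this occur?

The firm shuts down when price falls below the minimum of average variable cost. AVC = VC/Q = 84 - 16Q + Q^2.
At the minimum of AVC, MC = AVC. MC = 84 - 32Q + 3Q^2; setting MC = AVC gives 2Q^2 - 16Q = 0, so Q = 8. min AVC = 20.
So the shutdown price is $20.

$20 per unit, at Q = 8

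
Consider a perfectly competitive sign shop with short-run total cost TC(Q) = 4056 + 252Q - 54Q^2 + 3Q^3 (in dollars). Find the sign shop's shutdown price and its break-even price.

AVC = 252 - 54Q + 3Q^2; minimized at Q = 9, giving min AVC = $9. That is the shutdown price.
ATC = 4056/Q + 252 - 54Q + 3Q^2. Setting dATC/dQ = −4056/Q^2 − 54 + 6Q = 0 gives Q = 13 (since 6·13^3 − 54·13^2 = 4056).
min ATC = 4056/13 + 252 − 54·13 + 3·13^2 = $369. That is the break-even price.
Between these two prices the firm operates at a loss; above $369 it earns a profit.

Shutdown price = $9; break-even price = $369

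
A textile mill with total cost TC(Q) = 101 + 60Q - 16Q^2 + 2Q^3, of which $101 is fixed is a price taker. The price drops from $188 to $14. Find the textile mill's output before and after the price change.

AVC = 60 - 16Q + 2Q^2, minimized at Q = 4 where min AVC = $28. MC = 60 - 32Q + 6Q^2.
At P = $188 ≥ min AVC, set P = MC on the rising branch: Q = 8.
At P = $14 < min AVC = $28, price no longer covers variable cost at any output, so the firm shuts down: Q = 0.

Output falls from 8 to 0 (the firm shuts down)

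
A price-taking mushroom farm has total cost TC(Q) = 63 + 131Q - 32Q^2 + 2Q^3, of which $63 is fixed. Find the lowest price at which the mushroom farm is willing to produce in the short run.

The shutdown price is the minimum of AVC. VC = 131Q - 32Q^2 + 2Q^3, so AVC = 131 - 32Q + 2Q^2.
At the minimum of AVC, MC = AVC. MC = 131 - 64Q + 6Q^2; setting MC = AVC gives 4Q^2 - 32Q = 0, so Q = 8. min AVC = 3.
So the shutdown price is $3.

$3 per unit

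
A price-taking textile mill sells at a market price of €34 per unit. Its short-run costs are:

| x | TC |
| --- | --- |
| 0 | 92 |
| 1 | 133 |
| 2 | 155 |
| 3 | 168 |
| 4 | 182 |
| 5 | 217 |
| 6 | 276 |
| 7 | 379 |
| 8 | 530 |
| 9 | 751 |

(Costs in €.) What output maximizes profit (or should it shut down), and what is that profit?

x = 4; profit = -€46

Tabulate TR − TC: x=0: -92; x=1: -99; x=2: -87; x=3: -66; x=4: -46; x=5: -47; x=6: -72; x=7: -141; x=8: -258; x=9: -445.
Profit is maximized at x = 4. AVC there is 90/4 = €22.50 ≤ P, so producing beats shutting down (which would give -€92).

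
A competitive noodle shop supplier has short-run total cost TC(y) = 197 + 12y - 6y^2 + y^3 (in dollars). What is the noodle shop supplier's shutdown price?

The shutdown price is the minimum of AVC. VC = 12y - 6y^2 + y^3, so AVC = 12 - 6y + y^2.
dAVC/dy = -6 + 2y = 0 gives y = 3. min AVC = 12 - 6·3 + 3^2 = 3.
So the shutdown price is $3.

$3 per unit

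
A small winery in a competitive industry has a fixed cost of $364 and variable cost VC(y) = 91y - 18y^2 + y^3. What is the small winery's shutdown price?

The shutdown price is the minimum of AVC. VC = 91y - 18y^2 + y^3, so AVC = 91 - 18y + y^2.
At the minimum of AVC, MC = AVC. MC = 91 - 36y + 3y^2; setting MC = AVC gives 2y^2 - 18y = 0, so y = 9. min AVC = 10.
For P < $10 the firm produces nothing.

$10 per unit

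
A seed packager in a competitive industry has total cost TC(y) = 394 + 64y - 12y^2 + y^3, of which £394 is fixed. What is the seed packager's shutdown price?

The shutdown price is the minimum of AVC. VC = 64y - 12y^2 + y^3, so AVC = 64 - 12y + y^2.
At the minimum of AVC, MC = AVC. MC = 64 - 24y + 3y^2; setting MC = AVC gives 2y^2 - 12y = 0, so y = 6. min AVC = 28.
The firm shuts down for any P below £28.

£28 per unit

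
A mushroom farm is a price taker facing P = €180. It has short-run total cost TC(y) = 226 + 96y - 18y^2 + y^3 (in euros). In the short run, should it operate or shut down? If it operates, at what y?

Produce at y = 14

Strip out fixed cost: VC = 96y - 18y^2 + y^3. Then AVC = 96 - 18y + y^2 and MC = 96 - 36y + 3y^2.
The AVC parabola has its vertex at y = 18/2 = 9, where AVC = 96 - 18·9 + 9^2 = €15.
Since P = €180 ≥ min AVC = €15, price covers variable cost and the firm should produce.
Solving P = MC: -84 - 36y + 3y^2 = 0 ⇒ y = -2 or 14. On the upward-sloping branch, y* = 14.
Check: AVC at y = 14 is €40 ≤ P, so revenue covers variable cost.
Profit = P·y − TC = 180·14 − 786 = €1734.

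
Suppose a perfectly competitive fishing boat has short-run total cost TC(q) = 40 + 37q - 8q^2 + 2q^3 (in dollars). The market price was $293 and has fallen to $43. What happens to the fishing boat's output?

Output falls from 8 to 3

AVC = 37 - 8q + 2q^2, minimized at q = 2 where min AVC = $29. MC = 37 - 16q + 6q^2.
At P = $293 ≥ min AVC, set P = MC on the rising branch: q = 8.
At P = $43 ≥ min AVC, set P = MC: q = 3. The firm stays open but cuts output.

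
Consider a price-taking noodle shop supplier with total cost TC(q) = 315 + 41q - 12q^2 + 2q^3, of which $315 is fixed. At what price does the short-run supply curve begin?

Short-run supply begins at min AVC. From VC = 41q - 12q^2 + 2q^3, AVC = 41 - 12q + 2q^2.
dAVC/dq = -12 + 4q = 0 gives q = 3. min AVC = 41 - 12·3 + 2·3^2 = 23.
So the shutdown price is $23.

$23 per unit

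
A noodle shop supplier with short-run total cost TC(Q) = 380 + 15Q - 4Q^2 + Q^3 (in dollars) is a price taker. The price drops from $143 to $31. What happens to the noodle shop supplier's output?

Output falls from 8 to 4

AVC = 15 - 4Q + Q^2, minimized at Q = 2 where min AVC = $11. MC = 15 - 8Q + 3Q^2.
With P = $143 above the shutdown price, P = MC gives Q = 8.
At P = $31 ≥ min AVC, set P = MC: Q = 4. The firm stays open but cuts output.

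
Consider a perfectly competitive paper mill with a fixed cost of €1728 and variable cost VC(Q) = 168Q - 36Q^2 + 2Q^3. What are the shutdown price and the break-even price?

AVC = 168 - 36Q + 2Q^2; minimized at Q = 9, giving min AVC = €6. That is the shutdown price.
ATC = 1728/Q + 168 - 36Q + 2Q^2. Setting dATC/dQ = −1728/Q^2 − 36 + 4Q = 0 gives Q = 12 (since 4·12^3 − 36·12^2 = 1728).
min ATC = 1728/12 + 168 − 36·12 + 2·12^2 = €168. That is the break-even price.
Between these two prices the firm operates at a loss; above €168 it earns a profit.

Shutdown price = €6; break-even price = €168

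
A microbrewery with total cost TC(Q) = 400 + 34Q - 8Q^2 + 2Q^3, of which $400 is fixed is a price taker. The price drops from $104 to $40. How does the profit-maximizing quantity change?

MC = 34 - 16Q + 6Q^2; the shutdown threshold is min AVC = $26 (at Q = 2).
With P = $104 above the shutdown price, P = MC gives Q = 5.
At P = $40 ≥ min AVC, set P = MC: Q = 3. The firm stays open but cuts output.

Output falls from 5 to 3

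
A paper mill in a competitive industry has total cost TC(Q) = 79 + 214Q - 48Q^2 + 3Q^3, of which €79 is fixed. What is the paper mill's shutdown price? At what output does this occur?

€22 per unit, at Q = 8

The firm shuts down when price falls below the minimum of average variable cost. AVC = VC/Q = 214 - 48Q + 3Q^2.
At the minimum of AVC, MC = AVC. MC = 214 - 96Q + 9Q^2; setting MC = AVC gives 6Q^2 - 48Q = 0, so Q = 8. min AVC = 22.
So the shutdown price is €22.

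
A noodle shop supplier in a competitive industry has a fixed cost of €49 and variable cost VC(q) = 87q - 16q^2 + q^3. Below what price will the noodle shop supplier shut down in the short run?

€23 per unit

The firm shuts down when price falls below the minimum of average variable cost. AVC = VC/q = 87 - 16q + q^2.
dAVC/dq = -16 + 2q = 0 gives q = 8. min AVC = 87 - 16·8 + 8^2 = 23.
For P < €23 the firm produces nothing.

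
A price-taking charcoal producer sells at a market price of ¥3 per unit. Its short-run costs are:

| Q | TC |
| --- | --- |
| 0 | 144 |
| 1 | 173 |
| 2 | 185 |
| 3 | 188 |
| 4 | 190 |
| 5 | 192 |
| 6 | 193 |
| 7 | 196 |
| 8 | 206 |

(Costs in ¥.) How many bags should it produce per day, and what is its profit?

Compute π = P·Q − TC at each output: Q=0: -144; Q=1: -170; Q=2: -179; Q=3: -179; Q=4: -178; Q=5: -177; Q=6: -175; Q=7: -175; Q=8: -182.
Profit is highest at Q = 0. Equivalently, the lowest AVC in the table is 52/7 ≈ ¥7.43 at Q = 7, and P = ¥3 falls below it — price never covers variable cost, so the firm shuts down and loses only its fixed cost.

Q = 0 (shut down); profit = -¥144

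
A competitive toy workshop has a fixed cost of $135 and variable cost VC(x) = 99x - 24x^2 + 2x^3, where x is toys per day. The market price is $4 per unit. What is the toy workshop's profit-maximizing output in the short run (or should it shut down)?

Variable cost is VC = 99x - 24x^2 + 2x^3, so AVC = VC/x = 99 - 24x + 2x^2 and MC = dTC/dx = 99 - 48x + 6x^2.
AVC is minimized where dAVC/dx = -24 + 4x = 0, at x = 6; min AVC = 99 - 24·6 + 2·6^2 = $27.
With P < min AVC ($4 < $27), every unit sold adds to the loss.
Shutting down limits the loss to fixed cost, $135.

Shut down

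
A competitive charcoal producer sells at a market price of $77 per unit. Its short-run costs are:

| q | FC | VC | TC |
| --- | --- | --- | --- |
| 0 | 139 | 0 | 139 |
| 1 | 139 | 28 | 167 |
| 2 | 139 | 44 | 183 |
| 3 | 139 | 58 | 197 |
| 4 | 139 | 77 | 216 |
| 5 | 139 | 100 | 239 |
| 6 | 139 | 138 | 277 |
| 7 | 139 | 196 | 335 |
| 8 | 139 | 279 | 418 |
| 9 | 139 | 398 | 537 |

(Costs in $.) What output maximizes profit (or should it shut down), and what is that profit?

Tabulate TR − TC: q=0: -139; q=1: -90; q=2: -29; q=3: 34; q=4: 92; q=5: 146; q=6: 185; q=7: 204; q=8: 198; q=9: 156.
Profit is maximized at q = 7. AVC there is 196/7 = $28 ≤ P, so producing beats shutting down (which would give -$139).

q = 7; profit = $204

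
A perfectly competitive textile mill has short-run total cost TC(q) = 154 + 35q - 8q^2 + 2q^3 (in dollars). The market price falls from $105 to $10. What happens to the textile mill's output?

MC = 35 - 16q + 6q^2; the shutdown threshold is min AVC = $27 (at q = 2).
At P = $105 ≥ min AVC, set P = MC on the rising branch: q = 5.
At P = $10 < min AVC = $27, price no longer covers variable cost at any output, so the firm shuts down: q = 0.

Output falls from 5 to 0 (the firm shuts down)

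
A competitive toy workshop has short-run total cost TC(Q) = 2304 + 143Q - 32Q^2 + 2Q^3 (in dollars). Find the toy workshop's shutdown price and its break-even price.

Shutdown price = min AVC. AVC = 143 - 32Q + 2Q^2, with vertex at Q = 8 and minimum $15.
ATC = 2304/Q + 143 - 32Q + 2Q^2. Setting dATC/dQ = −2304/Q^2 − 32 + 4Q = 0 gives Q = 12 (since 4·12^3 − 32·12^2 = 2304).
min ATC = 2304/12 + 143 − 32·12 + 2·12^2 = $239. That is the break-even price.
Between these two prices the firm operates at a loss; above $239 it earns a profit.

Shutdown price = $15; break-even price = $239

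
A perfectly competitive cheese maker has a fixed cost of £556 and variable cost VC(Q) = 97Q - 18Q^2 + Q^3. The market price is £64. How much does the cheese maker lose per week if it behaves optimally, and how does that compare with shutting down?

Profit = -£72 at Q = 11

AVC = 97 - 18Q + Q^2 has its minimum £16 at Q = 9; price £64 clears that bar, so the firm operates.
With MC = 97 - 36Q + 3Q^2, P = MC on the upward-sloping part at Q* = 11.
TR = 64·11 = 704. TC = 556 + 220 = 776. Profit = 704 − 776 = -£72.
By producing, the firm covers all variable cost plus £484 of fixed cost; shutting down would lose the full £556.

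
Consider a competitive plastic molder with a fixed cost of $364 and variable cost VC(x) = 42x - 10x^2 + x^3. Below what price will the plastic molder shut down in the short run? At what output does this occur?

Short-run supply begins at min AVC. From VC = 42x - 10x^2 + x^3, AVC = 42 - 10x + x^2.
dAVC/dx = -10 + 2x = 0 gives x = 5. min AVC = 42 - 10·5 + 5^2 = 17.
So the shutdown price is $17.

$17 per unit, at x = 5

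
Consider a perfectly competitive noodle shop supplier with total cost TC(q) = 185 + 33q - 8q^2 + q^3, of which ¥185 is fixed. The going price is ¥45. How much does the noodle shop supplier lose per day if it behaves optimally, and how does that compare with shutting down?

Profit = -¥41 at q = 6

AVC = 33 - 8q + q^2 has its minimum ¥17 at q = 4; price ¥45 clears that bar, so the firm operates.
With MC = 33 - 16q + 3q^2, P = MC on the upward-sloping part at q* = 6.
TR = 45·6 = 270. TC = 185 + 126 = 311. Profit = 270 − 311 = -¥41.
That loss of ¥41 beats the ¥185 the firm would lose by shutting down; producing recovers ¥144 of fixed cost.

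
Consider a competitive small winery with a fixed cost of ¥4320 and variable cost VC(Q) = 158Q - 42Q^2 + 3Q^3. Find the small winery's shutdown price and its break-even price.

Shutdown price = ¥11; break-even price = ¥446

Shutdown price = min AVC. AVC = 158 - 42Q + 3Q^2, with vertex at Q = 7 and minimum ¥11.
ATC = 4320/Q + 158 - 42Q + 3Q^2. Setting dATC/dQ = −4320/Q^2 − 42 + 6Q = 0 gives Q = 12 (since 6·12^3 − 42·12^2 = 4320).
min ATC = 4320/12 + 158 − 42·12 + 3·12^2 = ¥446. That is the break-even price.
Between these two prices the firm operates at a loss; above ¥446 it earns a profit.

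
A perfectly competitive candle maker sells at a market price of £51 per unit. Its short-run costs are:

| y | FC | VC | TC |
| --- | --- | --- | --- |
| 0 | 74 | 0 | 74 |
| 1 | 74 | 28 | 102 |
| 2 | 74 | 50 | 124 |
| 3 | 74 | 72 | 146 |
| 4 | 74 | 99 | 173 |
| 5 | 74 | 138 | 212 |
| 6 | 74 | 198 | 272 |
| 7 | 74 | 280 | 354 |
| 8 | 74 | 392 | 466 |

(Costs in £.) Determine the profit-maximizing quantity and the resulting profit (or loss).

Compute π = P·y − TC at each output: y=0: -74; y=1: -51; y=2: -22; y=3: 7; y=4: 31; y=5: 43; y=6: 34; y=7: 3; y=8: -58.
Profit is maximized at y = 5. AVC there is 138/5 = £27.60 ≤ P, so producing beats shutting down (which would give -£74).

y = 5; profit = £43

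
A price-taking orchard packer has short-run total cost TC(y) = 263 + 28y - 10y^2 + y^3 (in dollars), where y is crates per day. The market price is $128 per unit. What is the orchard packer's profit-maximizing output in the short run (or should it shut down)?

Variable cost is VC = 28y - 10y^2 + y^3, so AVC = VC/y = 28 - 10y + y^2 and MC = dTC/dy = 28 - 20y + 3y^2.
AVC hits its minimum where MC = AVC, at y = 5, giving min AVC = 28 - 10·5 + 5^2 = $3.
Because $128 ≥ $3, revenue can cover variable cost; the firm operates.
Solving P = MC: -100 - 20y + 3y^2 = 0 ⇒ y = -10/3 or 10. On the upward-sloping branch, y* = 10.
Check: AVC at y = 10 is $28 ≤ P, so revenue covers variable cost.
Profit = P·y − TC = 128·10 − 543 = $737.

Produce at y = 10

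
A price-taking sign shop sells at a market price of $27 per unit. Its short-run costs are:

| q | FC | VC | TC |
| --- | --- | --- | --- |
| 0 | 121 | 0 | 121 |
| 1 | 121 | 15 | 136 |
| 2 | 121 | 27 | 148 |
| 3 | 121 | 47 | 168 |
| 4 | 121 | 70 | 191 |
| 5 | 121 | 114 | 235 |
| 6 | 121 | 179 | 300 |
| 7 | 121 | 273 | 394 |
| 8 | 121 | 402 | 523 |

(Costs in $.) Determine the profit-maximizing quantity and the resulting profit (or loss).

Compute π = P·q − TC at each output: q=0: -121; q=1: -109; q=2: -94; q=3: -87; q=4: -83; q=5: -100; q=6: -138; q=7: -205; q=8: -307.
Profit is maximized at q = 4. AVC there is 70/4 = $17.50 ≤ P, so producing beats shutting down (which would give -$121).

q = 4; profit = -$83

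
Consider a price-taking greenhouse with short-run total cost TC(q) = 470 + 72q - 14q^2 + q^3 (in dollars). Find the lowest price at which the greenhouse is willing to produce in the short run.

$23 per unit

Short-run supply begins at min AVC. From VC = 72q - 14q^2 + q^3, AVC = 72 - 14q + q^2.
dAVC/dq = -14 + 2q = 0 gives q = 7. min AVC = 72 - 14·7 + 7^2 = 23.
For P < $23 the firm produces nothing.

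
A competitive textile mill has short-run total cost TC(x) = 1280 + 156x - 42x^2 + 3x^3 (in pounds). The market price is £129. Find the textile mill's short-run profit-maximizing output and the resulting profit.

AVC = 156 - 42x + 3x^2 has its minimum £9 at x = 7; price £129 clears that bar, so the firm operates.
With MC = 156 - 84x + 9x^2, P = MC on the upward-sloping part at x* = 9.
TR = 129·9 = 1161. TC = 1280 + 189 = 1469. Profit = 1161 − 1469 = -£308.
That loss of £308 beats the £1280 the firm would lose by shutting down; producing recovers £972 of fixed cost.

Profit = -£308 at x = 9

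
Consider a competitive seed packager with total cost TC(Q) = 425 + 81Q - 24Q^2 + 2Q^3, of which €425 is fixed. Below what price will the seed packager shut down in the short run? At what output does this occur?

€9 per unit, at Q = 6

The firm shuts down when price falls below the minimum of average variable cost. AVC = VC/Q = 81 - 24Q + 2Q^2.
dAVC/dQ = -24 + 4Q = 0 gives Q = 6. min AVC = 81 - 24·6 + 2·6^2 = 9.
The firm shuts down for any P below €9.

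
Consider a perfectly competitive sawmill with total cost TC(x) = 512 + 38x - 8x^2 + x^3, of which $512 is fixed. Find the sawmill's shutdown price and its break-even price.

Shutdown price = min AVC. AVC = 38 - 8x + x^2, with vertex at x = 4 and minimum $22.
ATC = 512/x + 38 - 8x + x^2. Setting dATC/dx = −512/x^2 − 8 + 2x = 0 gives x = 8 (since 2·8^3 − 8·8^2 = 512).
min ATC = 512/8 + 38 − 8·8 + 8^2 = $102. That is the break-even price.
For $22 ≤ P < $102 the firm produces at a loss; below $22 it shuts down.

Shutdown price = $22; break-even price = $102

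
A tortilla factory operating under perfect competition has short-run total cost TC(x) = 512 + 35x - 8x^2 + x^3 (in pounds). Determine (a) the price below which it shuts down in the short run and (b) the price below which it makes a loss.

Shutdown price = min AVC. AVC = 35 - 8x + x^2, with vertex at x = 4 and minimum £19.
ATC = 512/x + 35 - 8x + x^2. Setting dATC/dx = −512/x^2 − 8 + 2x = 0 gives x = 8 (since 2·8^3 − 8·8^2 = 512).
min ATC = 512/8 + 35 − 8·8 + 8^2 = £99. That is the break-even price.
For £19 ≤ P < £99 the firm produces at a loss; below £19 it shuts down.

Shutdown price = £19; break-even price = £99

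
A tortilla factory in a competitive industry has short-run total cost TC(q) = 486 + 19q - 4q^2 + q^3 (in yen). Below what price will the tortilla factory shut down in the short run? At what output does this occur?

The shutdown price is the minimum of AVC. VC = 19q - 4q^2 + q^3, so AVC = 19 - 4q + q^2.
At the minimum of AVC, MC = AVC. MC = 19 - 8q + 3q^2; setting MC = AVC gives 2q^2 - 4q = 0, so q = 2. min AVC = 15.
For P < ¥15 the firm produces nothing.

¥15 per unit, at q = 2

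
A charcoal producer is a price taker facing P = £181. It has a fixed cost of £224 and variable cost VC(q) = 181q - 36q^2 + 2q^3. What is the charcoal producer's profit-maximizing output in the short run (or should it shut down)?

Produce at q = 12

Strip out fixed cost: VC = 181q - 36q^2 + 2q^3. Then AVC = 181 - 36q + 2q^2 and MC = 181 - 72q + 6q^2.
AVC is minimized where dAVC/dq = -36 + 4q = 0, at q = 9; min AVC = 181 - 36·9 + 2·9^2 = £19.
Since P = £181 ≥ min AVC = £19, price covers variable cost and the firm should produce.
Solving P = MC: -72q + 6q^2 = 0 ⇒ q = 0 or 12. On the upward-sloping branch, q* = 12.
Check: AVC at q = 12 is £37 ≤ P, so revenue covers variable cost.
Profit = P·q − TC = 181·12 − 668 = £1504.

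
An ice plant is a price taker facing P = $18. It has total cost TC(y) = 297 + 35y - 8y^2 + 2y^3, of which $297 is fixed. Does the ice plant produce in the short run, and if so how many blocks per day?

From TC, MC = TC'(y) = 35 - 16y + 6y^2 and AVC = VC/y = 35 - 8y + 2y^2.
AVC is minimized where dAVC/dy = -8 + 4y = 0, at y = 2; min AVC = 35 - 8·2 + 2·2^2 = $27.
Since P = $18 < min AVC = $27, price fails to cover variable cost at any output.
Best response: produce nothing and absorb the $297 fixed cost.

Shut down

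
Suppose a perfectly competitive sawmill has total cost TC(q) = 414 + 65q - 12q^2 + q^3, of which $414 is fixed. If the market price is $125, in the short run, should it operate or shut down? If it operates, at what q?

From TC, MC = TC'(q) = 65 - 24q + 3q^2 and AVC = VC/q = 65 - 12q + q^2.
AVC is minimized where dAVC/dq = -12 + 2q = 0, at q = 6; min AVC = 65 - 12·6 + 6^2 = $29.
P = $125 exceeds min AVC = $29, so the firm stays open.
P = MC gives -60 - 24q + 3q^2 = 0, with roots -2 and 10. Take the larger (rising MC): q* = 10.
Check: AVC at q = 10 is $45 ≤ P, so revenue covers variable cost.
Profit = P·q − TC = 125·10 − 864 = $386.

Produce at q = 10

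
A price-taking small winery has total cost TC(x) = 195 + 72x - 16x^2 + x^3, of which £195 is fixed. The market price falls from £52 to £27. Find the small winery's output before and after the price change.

MC = 72 - 32x + 3x^2; the shutdown threshold is min AVC = £8 (at x = 8).
At P = £52 ≥ min AVC, set P = MC on the rising branch: x = 10.
At P = £27 ≥ min AVC, set P = MC: x = 9. The firm stays open but cuts output.

Output falls from 10 to 9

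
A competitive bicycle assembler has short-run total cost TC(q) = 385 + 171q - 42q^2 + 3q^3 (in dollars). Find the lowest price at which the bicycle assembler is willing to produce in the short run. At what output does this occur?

$24 per unit, at q = 7

The shutdown price is the minimum of AVC. VC = 171q - 42q^2 + 3q^3, so AVC = 171 - 42q + 3q^2.
dAVC/dq = -42 + 6q = 0 gives q = 7. min AVC = 171 - 42·7 + 3·7^2 = 24.
So the shutdown price is $24.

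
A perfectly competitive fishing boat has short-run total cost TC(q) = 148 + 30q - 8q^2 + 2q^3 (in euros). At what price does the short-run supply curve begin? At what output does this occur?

The firm shuts down when price falls below the minimum of average variable cost. AVC = VC/q = 30 - 8q + 2q^2.
At the minimum of AVC, MC = AVC. MC = 30 - 16q + 6q^2; setting MC = AVC gives 4q^2 - 8q = 0, so q = 2. min AVC = 22.
The firm shuts down for any P below €22.

€22 per unit, at q = 2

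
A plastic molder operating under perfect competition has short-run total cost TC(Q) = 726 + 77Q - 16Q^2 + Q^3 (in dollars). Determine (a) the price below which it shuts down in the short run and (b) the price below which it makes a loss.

Shutdown price = $13; break-even price = $88

Shutdown price = min AVC. AVC = 77 - 16Q + Q^2, with vertex at Q = 8 and minimum $13.
ATC = 726/Q + 77 - 16Q + Q^2. Setting dATC/dQ = −726/Q^2 − 16 + 2Q = 0 gives Q = 11 (since 2·11^3 − 16·11^2 = 726).
min ATC = 726/11 + 77 − 16·11 + 11^2 = $88. That is the break-even price.
Between these two prices the firm operates at a loss; above $88 it earns a profit.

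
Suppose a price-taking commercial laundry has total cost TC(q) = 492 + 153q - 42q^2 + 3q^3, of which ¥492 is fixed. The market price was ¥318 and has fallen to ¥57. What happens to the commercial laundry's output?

MC = 153 - 84q + 9q^2; the shutdown threshold is min AVC = ¥6 (at q = 7).
At P = ¥318 ≥ min AVC, set P = MC on the rising branch: q = 11.
At P = ¥57 ≥ min AVC, set P = MC: q = 8. The firm stays open but cuts output.

Output falls from 11 to 8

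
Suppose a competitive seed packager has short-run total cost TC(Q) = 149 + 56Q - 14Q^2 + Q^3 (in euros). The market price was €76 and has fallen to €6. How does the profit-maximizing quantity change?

AVC = 56 - 14Q + Q^2, minimized at Q = 7 where min AVC = €7. MC = 56 - 28Q + 3Q^2.
At P = €76 ≥ min AVC, set P = MC on the rising branch: Q = 10.
At P = €6 < min AVC = €7, price no longer covers variable cost at any output, so the firm shuts down: Q = 0.

Output falls from 10 to 0 (the firm shuts down)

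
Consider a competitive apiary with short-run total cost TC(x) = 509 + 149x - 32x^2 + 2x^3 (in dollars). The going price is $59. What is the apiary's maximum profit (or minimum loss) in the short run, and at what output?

AVC = 149 - 32x + 2x^2; min AVC = $21 at x = 8. Since P = $59 ≥ min AVC, the firm produces.
With MC = 149 - 64x + 6x^2, P = MC on the upward-sloping part at x* = 9.
TR = 59·9 = 531. TC = 509 + 207 = 716. Profit = 531 − 716 = -$185.
By producing, the firm covers all variable cost plus $324 of fixed cost; shutting down would lose the full $509.

Profit = -$185 at x = 9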